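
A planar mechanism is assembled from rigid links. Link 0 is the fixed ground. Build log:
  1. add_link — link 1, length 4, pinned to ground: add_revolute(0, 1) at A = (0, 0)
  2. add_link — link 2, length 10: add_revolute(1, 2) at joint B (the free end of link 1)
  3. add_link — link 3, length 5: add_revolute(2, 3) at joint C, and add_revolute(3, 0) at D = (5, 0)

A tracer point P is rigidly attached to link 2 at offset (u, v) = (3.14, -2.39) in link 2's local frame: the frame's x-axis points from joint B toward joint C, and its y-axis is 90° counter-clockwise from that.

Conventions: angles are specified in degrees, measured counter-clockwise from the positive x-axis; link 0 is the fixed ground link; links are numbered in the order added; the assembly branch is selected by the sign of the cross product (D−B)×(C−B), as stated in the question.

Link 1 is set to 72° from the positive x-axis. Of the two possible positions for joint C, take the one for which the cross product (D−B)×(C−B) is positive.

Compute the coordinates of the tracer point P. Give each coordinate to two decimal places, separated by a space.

A=(0,0), D=(5.00,0)
B = A + 4.00·(cos72°, sin72°) = (1.2361, 3.8042)
|BD| = 5.3516
circle(B,10.00) ∩ circle(D,5.00): a=9.6831, h=2.4976
  candidates: C₊=(9.8219,-1.3224) cross=13.366; C₋=(6.2710,-4.8358) cross=-13.366
  branch + wants cross > 0 → take C=(9.8219,-1.3224) (cross=13.366)
ex = (C−B)/|BC| = (0.8586,-0.5127); ey = (0.5127,0.8586)
P = B + 3.14·ex + -2.39·ey = (2.7068,0.1424)

2.71 0.14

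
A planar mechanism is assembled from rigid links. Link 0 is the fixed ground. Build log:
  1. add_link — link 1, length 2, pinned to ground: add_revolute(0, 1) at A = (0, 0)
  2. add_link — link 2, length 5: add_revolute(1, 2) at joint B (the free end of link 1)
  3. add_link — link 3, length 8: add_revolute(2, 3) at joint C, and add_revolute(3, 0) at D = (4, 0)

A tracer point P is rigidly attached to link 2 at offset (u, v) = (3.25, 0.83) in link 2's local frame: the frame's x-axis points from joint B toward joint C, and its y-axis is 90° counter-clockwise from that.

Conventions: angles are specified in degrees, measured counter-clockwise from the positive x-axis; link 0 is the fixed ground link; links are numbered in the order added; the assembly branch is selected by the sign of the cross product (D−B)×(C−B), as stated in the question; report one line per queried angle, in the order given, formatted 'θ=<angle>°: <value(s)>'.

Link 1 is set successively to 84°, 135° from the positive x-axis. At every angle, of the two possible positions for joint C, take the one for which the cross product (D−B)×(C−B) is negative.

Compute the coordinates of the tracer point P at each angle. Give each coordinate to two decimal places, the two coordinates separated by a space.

A=(0,0), D=(4.00,0)
θ=84°: B = A + 2.00·(cos84°, sin84°) = (0.2091, 1.9890)
θ=84°: |BD| = 4.2811
θ=84°: circle(B,5.00) ∩ circle(D,8.00): a=-2.4144, h=4.3784
θ=84°:   candidates: C₊=(0.1053,6.9880) cross=18.744; C₋=(-3.9632,-0.7663) cross=-18.744
θ=84°:   branch - wants cross < 0 → take C=(-3.9632,-0.7663) (cross=-18.744)
θ=84°: ex = (C−B)/|BC| = (-0.8345,-0.5511); ey = (0.5511,-0.8345)
θ=84°: P = B + 3.25·ex + 0.83·ey = (-2.0455,-0.4946)
θ=135°: B = A + 2.00·(cos135°, sin135°) = (-1.4142, 1.4142)
θ=135°: |BD| = 5.5959
θ=135°: circle(B,5.00) ∩ circle(D,8.00): a=-0.6868, h=4.9526
θ=135°:   candidates: C₊=(-0.8271,6.3796) cross=27.714; C₋=(-3.3303,-3.2041) cross=-27.714
θ=135°:   branch - wants cross < 0 → take C=(-3.3303,-3.2041) (cross=-27.714)
θ=135°: ex = (C−B)/|BC| = (-0.3832,-0.9237); ey = (0.9237,-0.3832)
θ=135°: P = B + 3.25·ex + 0.83·ey = (-1.8931,-1.9057)

θ=84°: -2.05 -0.49
θ=135°: -1.89 -1.91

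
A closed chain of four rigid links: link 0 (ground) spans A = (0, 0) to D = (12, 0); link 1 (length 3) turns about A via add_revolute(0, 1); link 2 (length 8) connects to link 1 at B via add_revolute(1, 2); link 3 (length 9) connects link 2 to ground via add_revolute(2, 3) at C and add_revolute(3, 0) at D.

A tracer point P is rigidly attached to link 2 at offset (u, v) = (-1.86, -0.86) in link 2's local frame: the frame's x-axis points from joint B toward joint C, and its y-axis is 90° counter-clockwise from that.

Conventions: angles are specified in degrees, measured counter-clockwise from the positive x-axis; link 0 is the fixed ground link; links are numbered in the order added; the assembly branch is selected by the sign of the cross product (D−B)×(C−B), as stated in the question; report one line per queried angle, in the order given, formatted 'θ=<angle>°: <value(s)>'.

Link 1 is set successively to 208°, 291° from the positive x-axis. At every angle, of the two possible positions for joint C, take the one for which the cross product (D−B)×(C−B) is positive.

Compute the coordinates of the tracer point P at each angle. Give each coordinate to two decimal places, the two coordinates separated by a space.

A=(0,0), D=(12.00,0)
θ=208°: B = A + 3.00·(cos208°, sin208°) = (-2.6488, -1.4084)
θ=208°: |BD| = 14.7164
θ=208°: circle(B,8.00) ∩ circle(D,9.00): a=6.7806, h=4.2454
θ=208°:   candidates: C₊=(3.6943,3.4664) cross=62.477; C₋=(4.5069,-4.9854) cross=-62.477
θ=208°:   branch + wants cross > 0 → take C=(3.6943,3.4664) (cross=62.477)
θ=208°: ex = (C−B)/|BC| = (0.7929,0.6094); ey = (-0.6094,0.7929)
θ=208°: P = B + -1.86·ex + -0.86·ey = (-3.5996,-3.2237)
θ=291°: B = A + 3.00·(cos291°, sin291°) = (1.0751, -2.8007)
θ=291°: |BD| = 11.2782
θ=291°: circle(B,8.00) ∩ circle(D,9.00): a=4.8854, h=6.3350
θ=291°:   candidates: C₊=(4.2343,4.5491) cross=71.448; C₋=(7.3807,-7.7241) cross=-71.448
θ=291°:   branch + wants cross > 0 → take C=(4.2343,4.5491) (cross=71.448)
θ=291°: ex = (C−B)/|BC| = (0.3949,0.9187); ey = (-0.9187,0.3949)
θ=291°: P = B + -1.86·ex + -0.86·ey = (1.1307,-4.8492)

θ=208°: -3.60 -3.22
θ=291°: 1.13 -4.85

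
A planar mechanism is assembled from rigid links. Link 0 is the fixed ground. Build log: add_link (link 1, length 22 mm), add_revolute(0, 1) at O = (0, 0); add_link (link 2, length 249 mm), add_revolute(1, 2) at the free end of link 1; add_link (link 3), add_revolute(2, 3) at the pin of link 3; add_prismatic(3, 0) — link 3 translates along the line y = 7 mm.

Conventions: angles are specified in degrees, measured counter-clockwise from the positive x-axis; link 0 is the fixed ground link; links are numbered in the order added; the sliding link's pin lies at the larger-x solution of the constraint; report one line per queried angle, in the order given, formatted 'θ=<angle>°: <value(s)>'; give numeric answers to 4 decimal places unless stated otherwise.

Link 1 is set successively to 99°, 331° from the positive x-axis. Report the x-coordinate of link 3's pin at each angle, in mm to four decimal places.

geometry: r = 22 mm, L = 249 mm, e = 7 mm
θ=99°: crank pin P = (r cos θ, r sin θ) = (-3.441558, 21.729143)
θ=99°: h = r sin θ − e = 21.729143 − 7 = 14.729143
θ=99°: x = r cos θ + √(L² − h²) = -3.441558 + 248.563980 = 245.122422
θ=331°: crank pin P = (r cos θ, r sin θ) = (19.241634, -10.665812)
θ=331°: h = r sin θ − e = -10.665812 − 7 = -17.665812
θ=331°: x = r cos θ + √(L² − h²) = 19.241634 + 248.372541 = 267.614175

θ=99°: 245.1224
θ=331°: 267.6142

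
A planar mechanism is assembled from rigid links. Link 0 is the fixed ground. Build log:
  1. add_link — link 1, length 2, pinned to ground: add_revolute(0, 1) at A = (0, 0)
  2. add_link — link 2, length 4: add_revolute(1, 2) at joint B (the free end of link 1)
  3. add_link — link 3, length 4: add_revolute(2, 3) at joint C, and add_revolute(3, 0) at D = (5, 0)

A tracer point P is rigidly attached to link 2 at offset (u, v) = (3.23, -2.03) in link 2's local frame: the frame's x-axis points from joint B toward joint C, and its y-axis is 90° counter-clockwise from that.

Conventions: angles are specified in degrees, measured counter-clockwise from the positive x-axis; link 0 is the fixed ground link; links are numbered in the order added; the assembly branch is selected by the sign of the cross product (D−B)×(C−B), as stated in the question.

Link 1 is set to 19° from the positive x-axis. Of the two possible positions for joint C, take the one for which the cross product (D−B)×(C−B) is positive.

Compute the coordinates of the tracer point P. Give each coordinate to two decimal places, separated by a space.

A=(0,0), D=(5.00,0)
B = A + 2.00·(cos19°, sin19°) = (1.8910, 0.6511)
|BD| = 3.1764
circle(B,4.00) ∩ circle(D,4.00): a=1.5882, h=3.6712
  candidates: C₊=(4.1981,3.9188) cross=11.661; C₋=(2.6930,-3.2677) cross=-11.661
  branch + wants cross > 0 → take C=(4.1981,3.9188) (cross=11.661)
ex = (C−B)/|BC| = (0.5768,0.8169); ey = (-0.8169,0.5768)
P = B + 3.23·ex + -2.03·ey = (5.4123,2.1189)

5.41 2.12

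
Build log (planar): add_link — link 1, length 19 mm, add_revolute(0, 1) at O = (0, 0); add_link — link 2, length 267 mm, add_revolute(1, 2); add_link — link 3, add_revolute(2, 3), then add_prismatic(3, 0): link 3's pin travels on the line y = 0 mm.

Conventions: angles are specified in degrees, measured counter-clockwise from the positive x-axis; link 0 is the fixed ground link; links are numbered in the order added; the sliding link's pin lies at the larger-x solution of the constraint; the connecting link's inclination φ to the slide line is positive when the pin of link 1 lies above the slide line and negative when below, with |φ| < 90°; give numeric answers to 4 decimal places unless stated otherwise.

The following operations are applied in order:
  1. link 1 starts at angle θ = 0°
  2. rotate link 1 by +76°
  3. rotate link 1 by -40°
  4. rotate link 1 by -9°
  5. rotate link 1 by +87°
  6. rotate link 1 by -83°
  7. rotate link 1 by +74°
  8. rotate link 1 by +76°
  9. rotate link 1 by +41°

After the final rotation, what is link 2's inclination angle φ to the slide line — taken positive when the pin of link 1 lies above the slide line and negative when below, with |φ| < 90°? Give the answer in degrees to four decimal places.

geometry: r = 19 mm, L = 267 mm, e = 0 mm; θ starts at 0°
rotate link 1 by +76°: θ ← 0° +76° = 76°
rotate link 1 by -40°: θ ← 76° -40° = 36°
rotate link 1 by -9°: θ ← 36° -9° = 27°
rotate link 1 by +87°: θ ← 27° +87° = 114°
rotate link 1 by -83°: θ ← 114° -83° = 31°
rotate link 1 by +74°: θ ← 31° +74° = 105°
rotate link 1 by +76°: θ ← 105° +76° = 181°
rotate link 1 by +41°: θ ← 181° +41° = 222°
h = r sin θ − e = -12.713482 − 0 = -12.713482
sin φ = h / L = -12.713482 / 267 = -0.04761604
φ = arcsin(-0.04761604) = -2.729230°

-2.7292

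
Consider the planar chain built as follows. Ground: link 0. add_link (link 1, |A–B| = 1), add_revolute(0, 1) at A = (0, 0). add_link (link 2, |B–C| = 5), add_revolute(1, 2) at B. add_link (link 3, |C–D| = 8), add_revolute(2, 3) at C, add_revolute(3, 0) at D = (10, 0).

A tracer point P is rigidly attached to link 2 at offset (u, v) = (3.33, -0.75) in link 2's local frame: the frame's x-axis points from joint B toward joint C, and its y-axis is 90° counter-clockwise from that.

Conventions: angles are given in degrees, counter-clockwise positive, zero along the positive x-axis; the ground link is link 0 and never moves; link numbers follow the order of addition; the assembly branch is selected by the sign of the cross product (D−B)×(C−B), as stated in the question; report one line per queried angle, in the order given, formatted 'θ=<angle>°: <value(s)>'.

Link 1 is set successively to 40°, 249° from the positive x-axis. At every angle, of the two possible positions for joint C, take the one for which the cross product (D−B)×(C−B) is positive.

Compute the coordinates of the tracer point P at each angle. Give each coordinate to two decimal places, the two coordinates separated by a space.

A=(0,0), D=(10.00,0)
θ=40°: B = A + 1.00·(cos40°, sin40°) = (0.7660, 0.6428)
θ=40°: |BD| = 9.2563
θ=40°: circle(B,5.00) ∩ circle(D,8.00): a=2.5215, h=4.3177
θ=40°:   candidates: C₊=(3.5813,4.7749) cross=39.966; C₋=(2.9816,-3.8395) cross=-39.966
θ=40°:   branch + wants cross > 0 → take C=(3.5813,4.7749) (cross=39.966)
θ=40°: ex = (C−B)/|BC| = (0.5630,0.8264); ey = (-0.8264,0.5630)
θ=40°: P = B + 3.33·ex + -0.75·ey = (3.2608,2.9725)
θ=249°: B = A + 1.00·(cos249°, sin249°) = (-0.3584, -0.9336)
θ=249°: |BD| = 10.4004
θ=249°: circle(B,5.00) ∩ circle(D,8.00): a=3.3252, h=3.7340
θ=249°:   candidates: C₊=(2.6183,3.0838) cross=38.835; C₋=(3.2886,-4.3540) cross=-38.835
θ=249°:   branch + wants cross > 0 → take C=(2.6183,3.0838) (cross=38.835)
θ=249°: ex = (C−B)/|BC| = (0.5953,0.8035); ey = (-0.8035,0.5953)
θ=249°: P = B + 3.33·ex + -0.75·ey = (2.2267,1.2955)

θ=40°: 3.26 2.97
θ=249°: 2.23 1.30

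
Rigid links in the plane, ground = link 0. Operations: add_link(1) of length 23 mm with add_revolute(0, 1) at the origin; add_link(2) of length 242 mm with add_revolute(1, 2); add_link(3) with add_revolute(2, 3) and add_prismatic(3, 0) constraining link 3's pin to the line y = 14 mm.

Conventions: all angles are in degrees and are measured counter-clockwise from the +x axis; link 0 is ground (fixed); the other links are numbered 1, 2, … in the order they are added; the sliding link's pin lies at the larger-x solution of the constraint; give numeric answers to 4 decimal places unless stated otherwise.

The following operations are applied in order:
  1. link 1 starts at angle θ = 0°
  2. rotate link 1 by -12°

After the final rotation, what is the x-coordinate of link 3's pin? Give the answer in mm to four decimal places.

geometry: r = 23 mm, L = 242 mm, e = 14 mm; θ starts at 0°
rotate link 1 by -12°: θ ← 0° -12° = -12°
crank pin P = (r cos θ, r sin θ) = (22.497395, -4.781969)
h = r sin θ − e = -4.781969 − 14 = -18.781969
x = r cos θ + √(L² − h²) = 22.497395 + 241.270051 = 263.767446

263.7674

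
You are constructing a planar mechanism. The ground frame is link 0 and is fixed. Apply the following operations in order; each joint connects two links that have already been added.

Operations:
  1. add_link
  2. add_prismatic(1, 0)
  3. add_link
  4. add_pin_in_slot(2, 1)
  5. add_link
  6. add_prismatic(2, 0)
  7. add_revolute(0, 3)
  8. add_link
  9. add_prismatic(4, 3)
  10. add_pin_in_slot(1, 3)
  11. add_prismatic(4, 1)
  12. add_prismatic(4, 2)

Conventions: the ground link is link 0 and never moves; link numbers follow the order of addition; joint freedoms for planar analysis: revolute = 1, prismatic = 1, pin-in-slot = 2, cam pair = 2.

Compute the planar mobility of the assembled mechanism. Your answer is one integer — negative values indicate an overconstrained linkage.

ground; <1,0,0>
#1 <2,0,0>
P:1↔0 J1 <2,1,0>
#2 <3,1,0>
PS:2↔1 J2 <3,1,1>
#3 <4,1,1>
P:2↔0 J1 <4,2,1>
R:0↔3 J1 <4,3,1>
#4 <5,3,1>
P:4↔3 J1 <5,4,1>
PS:1↔3 J2 <5,4,2>
P:4↔1 J1 <5,5,2>
P:4↔2 J1 <5,6,2>
3×4 − 2×6 − 1×2 = -2

M = -2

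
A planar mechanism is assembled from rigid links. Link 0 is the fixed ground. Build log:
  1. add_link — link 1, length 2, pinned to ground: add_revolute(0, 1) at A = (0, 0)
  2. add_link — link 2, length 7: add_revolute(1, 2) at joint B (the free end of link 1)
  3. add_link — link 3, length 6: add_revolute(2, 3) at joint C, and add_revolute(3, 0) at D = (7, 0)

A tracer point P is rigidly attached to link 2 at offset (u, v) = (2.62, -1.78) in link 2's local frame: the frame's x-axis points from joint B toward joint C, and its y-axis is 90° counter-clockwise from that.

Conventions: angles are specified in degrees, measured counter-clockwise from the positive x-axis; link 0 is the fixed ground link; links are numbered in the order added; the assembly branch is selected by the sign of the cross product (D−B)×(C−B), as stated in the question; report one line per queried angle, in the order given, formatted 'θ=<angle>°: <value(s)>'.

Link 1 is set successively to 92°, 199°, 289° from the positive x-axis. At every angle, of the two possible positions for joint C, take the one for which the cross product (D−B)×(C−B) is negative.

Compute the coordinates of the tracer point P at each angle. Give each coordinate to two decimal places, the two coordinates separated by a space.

A=(0,0), D=(7.00,0)
θ=92°: B = A + 2.00·(cos92°, sin92°) = (-0.0698, 1.9988)
θ=92°: |BD| = 7.3469
θ=92°: circle(B,7.00) ∩ circle(D,6.00): a=4.5582, h=5.3125
θ=92°:   candidates: C₊=(5.7618,5.8708) cross=39.031; C₋=(2.8711,-4.3535) cross=-39.031
θ=92°:   branch - wants cross < 0 → take C=(2.8711,-4.3535) (cross=-39.031)
θ=92°: ex = (C−B)/|BC| = (0.4201,-0.9075); ey = (0.9075,0.4201)
θ=92°: P = B + 2.62·ex + -1.78·ey = (-0.5843,-1.1266)
θ=199°: B = A + 2.00·(cos199°, sin199°) = (-1.8910, -0.6511)
θ=199°: |BD| = 8.9148
θ=199°: circle(B,7.00) ∩ circle(D,6.00): a=5.1865, h=4.7010
θ=199°:   candidates: C₊=(2.9383,4.4162) cross=41.909; C₋=(3.6250,-4.9608) cross=-41.909
θ=199°:   branch - wants cross < 0 → take C=(3.6250,-4.9608) (cross=-41.909)
θ=199°: ex = (C−B)/|BC| = (0.7880,-0.6157); ey = (0.6157,0.7880)
θ=199°: P = B + 2.62·ex + -1.78·ey = (-0.9223,-3.6668)
θ=289°: B = A + 2.00·(cos289°, sin289°) = (0.6511, -1.8910)
θ=289°: |BD| = 6.6245
θ=289°: circle(B,7.00) ∩ circle(D,6.00): a=4.2935, h=5.5287
θ=289°:   candidates: C₊=(3.1877,4.6332) cross=36.625; C₋=(6.3442,-5.9640) cross=-36.625
θ=289°:   branch - wants cross < 0 → take C=(6.3442,-5.9640) (cross=-36.625)
θ=289°: ex = (C−B)/|BC| = (0.8133,-0.5819); ey = (0.5819,0.8133)
θ=289°: P = B + 2.62·ex + -1.78·ey = (1.7462,-4.8632)

θ=92°: -0.58 -1.13
θ=199°: -0.92 -3.67
θ=289°: 1.75 -4.86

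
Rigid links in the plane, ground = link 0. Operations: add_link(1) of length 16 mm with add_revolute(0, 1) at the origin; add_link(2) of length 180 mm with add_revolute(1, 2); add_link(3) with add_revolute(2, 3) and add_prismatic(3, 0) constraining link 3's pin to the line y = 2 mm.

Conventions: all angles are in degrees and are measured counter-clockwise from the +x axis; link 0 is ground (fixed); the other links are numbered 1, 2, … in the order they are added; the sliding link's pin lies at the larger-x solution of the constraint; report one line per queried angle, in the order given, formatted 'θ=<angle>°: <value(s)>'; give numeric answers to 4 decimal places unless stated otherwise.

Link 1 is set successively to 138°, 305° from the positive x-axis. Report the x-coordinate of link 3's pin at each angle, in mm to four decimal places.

geometry: r = 16 mm, L = 180 mm, e = 2 mm
θ=138°: crank pin P = (r cos θ, r sin θ) = (-11.890317, 10.706090)
θ=138°: h = r sin θ − e = 10.706090 − 2 = 8.706090
θ=138°: x = r cos θ + √(L² − h²) = -11.890317 + 179.789332 = 167.899015
θ=305°: crank pin P = (r cos θ, r sin θ) = (9.177223, -13.106433)
θ=305°: h = r sin θ − e = -13.106433 − 2 = -15.106433
θ=305°: x = r cos θ + √(L² − h²) = 9.177223 + 179.364979 = 188.542202

θ=138°: 167.8990
θ=305°: 188.5422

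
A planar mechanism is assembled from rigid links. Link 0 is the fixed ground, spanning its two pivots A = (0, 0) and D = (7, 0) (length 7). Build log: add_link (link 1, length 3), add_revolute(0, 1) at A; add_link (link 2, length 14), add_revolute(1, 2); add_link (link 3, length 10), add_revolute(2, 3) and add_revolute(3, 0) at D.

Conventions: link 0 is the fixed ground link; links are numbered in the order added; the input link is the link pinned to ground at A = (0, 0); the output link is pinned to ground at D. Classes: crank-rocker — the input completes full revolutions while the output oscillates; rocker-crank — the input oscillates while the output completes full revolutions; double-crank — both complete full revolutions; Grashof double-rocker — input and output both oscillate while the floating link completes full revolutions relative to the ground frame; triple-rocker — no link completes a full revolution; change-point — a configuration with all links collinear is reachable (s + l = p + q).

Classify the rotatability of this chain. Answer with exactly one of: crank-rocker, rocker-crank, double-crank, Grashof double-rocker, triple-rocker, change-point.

lengths: ground=7, input=3, coupler=14, output=10
sorted: s=3 (shortest), l=14 (longest), p+q=17
s + l = 17 vs p + q = 17
s + l = p + q → change-point (collinear configuration reachable)

change-point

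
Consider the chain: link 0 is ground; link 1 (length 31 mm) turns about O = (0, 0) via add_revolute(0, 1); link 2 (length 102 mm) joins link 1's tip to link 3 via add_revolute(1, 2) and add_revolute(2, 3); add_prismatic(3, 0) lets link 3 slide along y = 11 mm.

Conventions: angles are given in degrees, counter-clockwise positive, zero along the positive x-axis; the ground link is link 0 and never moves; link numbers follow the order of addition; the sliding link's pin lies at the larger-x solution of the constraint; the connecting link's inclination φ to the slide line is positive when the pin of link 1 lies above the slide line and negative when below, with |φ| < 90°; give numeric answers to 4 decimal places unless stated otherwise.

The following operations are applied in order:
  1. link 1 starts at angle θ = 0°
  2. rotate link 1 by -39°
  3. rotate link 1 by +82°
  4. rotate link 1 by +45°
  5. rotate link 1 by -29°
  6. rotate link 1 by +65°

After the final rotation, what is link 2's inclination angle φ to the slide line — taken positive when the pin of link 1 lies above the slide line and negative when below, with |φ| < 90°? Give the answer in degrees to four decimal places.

geometry: r = 31 mm, L = 102 mm, e = 11 mm; θ starts at 0°
rotate link 1 by -39°: θ ← 0° -39° = -39°
rotate link 1 by +82°: θ ← -39° +82° = 43°
rotate link 1 by +45°: θ ← 43° +45° = 88°
rotate link 1 by -29°: θ ← 88° -29° = 59°
rotate link 1 by +65°: θ ← 59° +65° = 124°
h = r sin θ − e = 25.700165 − 11 = 14.700165
sin φ = h / L = 14.700165 / 102 = 0.14411926
φ = arcsin(0.14411926) = 8.286281°

8.2863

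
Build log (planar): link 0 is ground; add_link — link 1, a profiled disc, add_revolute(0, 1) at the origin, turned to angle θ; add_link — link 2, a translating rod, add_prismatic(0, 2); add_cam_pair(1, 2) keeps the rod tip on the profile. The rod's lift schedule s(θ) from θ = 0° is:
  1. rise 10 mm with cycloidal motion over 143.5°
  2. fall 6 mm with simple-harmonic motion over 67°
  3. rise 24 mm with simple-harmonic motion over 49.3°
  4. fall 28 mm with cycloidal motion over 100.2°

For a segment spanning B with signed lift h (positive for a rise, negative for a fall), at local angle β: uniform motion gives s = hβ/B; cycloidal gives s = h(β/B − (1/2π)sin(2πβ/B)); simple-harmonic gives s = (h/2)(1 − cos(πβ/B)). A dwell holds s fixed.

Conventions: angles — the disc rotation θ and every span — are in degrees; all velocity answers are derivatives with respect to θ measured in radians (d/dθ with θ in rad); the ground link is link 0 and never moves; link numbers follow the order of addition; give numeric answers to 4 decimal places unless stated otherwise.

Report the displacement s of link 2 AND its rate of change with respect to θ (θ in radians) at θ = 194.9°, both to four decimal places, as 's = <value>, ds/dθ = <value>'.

seg 1 [0°–143.5°] cycloidal, h=10: full span → s += 10 → s = 10.0000
seg 2 [143.5°–210.5°] simple-harmonic, h=-6: θ=194.9° here. β=51.4, B=67. -6/2·(1 − cos(π·0.7672)) = -5.2326 → s = 4.7674
velocity in seg [143.5°–210.5°] (simple-harmonic), θ in radians: β = 51.4° = 0.8971 rad, B = 67° = 1.1694 rad; ds/dθ = (πh/(2B)) sin(πβ/B) = (π·(-6)/(2·1.1694)) sin(π·0.7672) = -5.383625 mm/rad

s = 4.7674, ds/dθ = -5.3836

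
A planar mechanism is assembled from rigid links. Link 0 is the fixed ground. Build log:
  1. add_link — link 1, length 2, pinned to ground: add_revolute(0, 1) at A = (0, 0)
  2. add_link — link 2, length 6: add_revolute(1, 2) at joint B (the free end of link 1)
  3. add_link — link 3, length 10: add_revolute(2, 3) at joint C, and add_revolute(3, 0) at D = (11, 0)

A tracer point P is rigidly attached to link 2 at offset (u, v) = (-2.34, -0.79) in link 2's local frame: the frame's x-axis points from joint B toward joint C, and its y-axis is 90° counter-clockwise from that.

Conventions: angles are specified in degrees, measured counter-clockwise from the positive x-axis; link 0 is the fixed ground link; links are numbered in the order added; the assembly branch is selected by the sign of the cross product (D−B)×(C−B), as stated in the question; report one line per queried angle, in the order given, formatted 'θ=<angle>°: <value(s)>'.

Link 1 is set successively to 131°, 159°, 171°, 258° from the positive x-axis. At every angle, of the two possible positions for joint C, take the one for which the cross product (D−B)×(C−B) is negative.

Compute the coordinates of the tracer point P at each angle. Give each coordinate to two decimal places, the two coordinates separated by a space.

A=(0,0), D=(11.00,0)
θ=131°: B = A + 2.00·(cos131°, sin131°) = (-1.3121, 1.5094)
θ=131°: |BD| = 12.4043
θ=131°: circle(B,6.00) ∩ circle(D,10.00): a=3.6224, h=4.7831
θ=131°:   candidates: C₊=(2.8654,5.8162) cross=59.331; C₋=(1.7013,-3.6789) cross=-59.331
θ=131°:   branch - wants cross < 0 → take C=(1.7013,-3.6789) (cross=-59.331)
θ=131°: ex = (C−B)/|BC| = (0.5022,-0.8647); ey = (0.8647,0.5022)
θ=131°: P = B + -2.34·ex + -0.79·ey = (-3.1705,3.1361)
θ=159°: B = A + 2.00·(cos159°, sin159°) = (-1.8672, 0.7167)
θ=159°: |BD| = 12.8871
θ=159°: circle(B,6.00) ∩ circle(D,10.00): a=3.9605, h=4.5072
θ=159°:   candidates: C₊=(2.3378,4.9967) cross=58.085; C₋=(1.8365,-4.0038) cross=-58.085
θ=159°:   branch - wants cross < 0 → take C=(1.8365,-4.0038) (cross=-58.085)
θ=159°: ex = (C−B)/|BC| = (0.6173,-0.7867); ey = (0.7867,0.6173)
θ=159°: P = B + -2.34·ex + -0.79·ey = (-3.9331,2.0701)
θ=171°: B = A + 2.00·(cos171°, sin171°) = (-1.9754, 0.3129)
θ=171°: |BD| = 12.9791
θ=171°: circle(B,6.00) ∩ circle(D,10.00): a=4.0241, h=4.4505
θ=171°:   candidates: C₊=(2.1548,4.6651) cross=57.763; C₋=(1.9403,-4.2333) cross=-57.763
θ=171°:   branch - wants cross < 0 → take C=(1.9403,-4.2333) (cross=-57.763)
θ=171°: ex = (C−B)/|BC| = (0.6526,-0.7577); ey = (0.7577,0.6526)
θ=171°: P = B + -2.34·ex + -0.79·ey = (-4.1011,1.5703)
θ=258°: B = A + 2.00·(cos258°, sin258°) = (-0.4158, -1.9563)
θ=258°: |BD| = 11.5822
θ=258°: circle(B,6.00) ∩ circle(D,10.00): a=3.0283, h=5.1797
θ=258°:   candidates: C₊=(1.6940,3.6605) cross=59.993; C₋=(3.4438,-6.5501) cross=-59.993
θ=258°:   branch - wants cross < 0 → take C=(3.4438,-6.5501) (cross=-59.993)
θ=258°: ex = (C−B)/|BC| = (0.6433,-0.7656); ey = (0.7656,0.6433)
θ=258°: P = B + -2.34·ex + -0.79·ey = (-2.5259,-0.6729)

θ=131°: -3.17 3.14
θ=159°: -3.93 2.07
θ=171°: -4.10 1.57
θ=258°: -2.53 -0.67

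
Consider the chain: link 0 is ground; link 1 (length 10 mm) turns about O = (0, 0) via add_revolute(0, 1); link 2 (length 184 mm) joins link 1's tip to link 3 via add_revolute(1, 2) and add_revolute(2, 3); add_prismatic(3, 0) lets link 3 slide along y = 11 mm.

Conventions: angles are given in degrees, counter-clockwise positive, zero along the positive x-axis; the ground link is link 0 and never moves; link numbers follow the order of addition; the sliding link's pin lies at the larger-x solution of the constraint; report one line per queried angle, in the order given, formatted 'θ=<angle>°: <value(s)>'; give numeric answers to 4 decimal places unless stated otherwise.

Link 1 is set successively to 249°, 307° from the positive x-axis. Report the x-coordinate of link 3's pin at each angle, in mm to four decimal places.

geometry: r = 10 mm, L = 184 mm, e = 11 mm
θ=249°: crank pin P = (r cos θ, r sin θ) = (-3.583679, -9.335804)
θ=249°: h = r sin θ − e = -9.335804 − 11 = -20.335804
θ=249°: x = r cos θ + √(L² − h²) = -3.583679 + 182.872784 = 179.289104
θ=307°: crank pin P = (r cos θ, r sin θ) = (6.018150, -7.986355)
θ=307°: h = r sin θ − e = -7.986355 − 11 = -18.986355
θ=307°: x = r cos θ + √(L² − h²) = 6.018150 + 183.017809 = 189.035959

θ=249°: 179.2891
θ=307°: 189.0360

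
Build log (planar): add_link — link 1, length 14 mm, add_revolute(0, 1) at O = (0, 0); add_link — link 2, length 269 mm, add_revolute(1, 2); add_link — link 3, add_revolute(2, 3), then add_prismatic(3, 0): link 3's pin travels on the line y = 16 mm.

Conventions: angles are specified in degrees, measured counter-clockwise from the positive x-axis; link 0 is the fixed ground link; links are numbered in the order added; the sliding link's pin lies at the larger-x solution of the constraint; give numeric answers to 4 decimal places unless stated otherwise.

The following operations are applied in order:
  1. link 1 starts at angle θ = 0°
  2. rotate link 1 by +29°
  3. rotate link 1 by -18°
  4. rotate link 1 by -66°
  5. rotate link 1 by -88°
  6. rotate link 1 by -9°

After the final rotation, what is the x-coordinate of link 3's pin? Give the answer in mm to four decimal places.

geometry: r = 14 mm, L = 269 mm, e = 16 mm; θ starts at 0°
rotate link 1 by +29°: θ ← 0° +29° = 29°
rotate link 1 by -18°: θ ← 29° -18° = 11°
rotate link 1 by -66°: θ ← 11° -66° = -55°
rotate link 1 by -88°: θ ← -55° -88° = -143°
rotate link 1 by -9°: θ ← -143° -9° = -152°
crank pin P = (r cos θ, r sin θ) = (-12.361266, -6.572602)
h = r sin θ − e = -6.572602 − 16 = -22.572602
x = r cos θ + √(L² − h²) = -12.361266 + 268.051259 = 255.689993

255.6900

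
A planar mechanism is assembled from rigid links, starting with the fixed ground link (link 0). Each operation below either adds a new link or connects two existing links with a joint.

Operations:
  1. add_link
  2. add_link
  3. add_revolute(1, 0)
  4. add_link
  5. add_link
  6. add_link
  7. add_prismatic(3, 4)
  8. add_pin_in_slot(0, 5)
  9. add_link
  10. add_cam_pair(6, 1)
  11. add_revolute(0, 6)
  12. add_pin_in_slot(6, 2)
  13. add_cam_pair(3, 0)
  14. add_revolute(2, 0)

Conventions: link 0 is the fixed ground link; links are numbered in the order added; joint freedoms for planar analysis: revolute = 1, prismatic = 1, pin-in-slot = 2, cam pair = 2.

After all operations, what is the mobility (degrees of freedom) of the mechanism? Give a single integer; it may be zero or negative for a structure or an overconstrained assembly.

L=1 J1=0 J2=0
add link → L=2 J1=0 J2=0
add link → L=3 J1=0 J2=0
R@1,0 dof=1 J1 → L=3 J1=1 J2=0
add link → L=4 J1=1 J2=0
add link → L=5 J1=1 J2=0
add link → L=6 J1=1 J2=0
P@3,4 dof=1 J1 → L=6 J1=2 J2=0
PS@0,5 dof=2 J2 → L=6 J1=2 J2=1
add link → L=7 J1=2 J2=1
C@6,1 dof=2 J2 → L=7 J1=2 J2=2
R@0,6 dof=1 J1 → L=7 J1=3 J2=2
PS@6,2 dof=2 J2 → L=7 J1=3 J2=3
C@3,0 dof=2 J2 → L=7 J1=3 J2=4
R@2,0 dof=1 J1 → L=7 J1=4 J2=4
M=3(L−1)−2J1−J2=3·6−2·4−4=6

M = 6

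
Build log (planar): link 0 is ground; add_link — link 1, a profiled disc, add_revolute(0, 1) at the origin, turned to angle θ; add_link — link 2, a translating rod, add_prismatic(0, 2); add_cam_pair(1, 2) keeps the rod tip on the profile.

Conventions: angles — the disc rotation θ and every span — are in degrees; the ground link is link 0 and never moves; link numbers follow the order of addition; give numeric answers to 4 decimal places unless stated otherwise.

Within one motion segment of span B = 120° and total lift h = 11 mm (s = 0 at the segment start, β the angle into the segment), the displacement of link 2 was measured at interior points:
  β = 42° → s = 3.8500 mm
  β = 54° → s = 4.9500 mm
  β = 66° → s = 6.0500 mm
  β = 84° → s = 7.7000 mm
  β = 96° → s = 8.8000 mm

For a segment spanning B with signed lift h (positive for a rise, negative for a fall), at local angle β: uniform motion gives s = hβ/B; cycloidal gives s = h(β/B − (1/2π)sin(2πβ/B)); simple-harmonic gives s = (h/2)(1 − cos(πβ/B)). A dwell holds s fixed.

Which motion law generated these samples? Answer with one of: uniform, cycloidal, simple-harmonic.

candidates at β/B = r: uniform s = h·r (linear in β); cycloidal s = h·(r − sin(2πr)/(2π)); simple-harmonic s = (h/2)(1 − cos(πr))
β=42°: printed 3.8500 | uniform 3.8500, cycloidal 2.4337, simple-harmonic 3.0031
β=54°: printed 4.9500 | uniform 4.9500, cycloidal 4.4090, simple-harmonic 4.6396
β=66°: printed 6.0500 | uniform 6.0500, cycloidal 6.5910, simple-harmonic 6.3604
β=84°: printed 7.7000 | uniform 7.7000, cycloidal 9.3650, simple-harmonic 8.7328
β=96°: printed 8.8000 | uniform 8.8000, cycloidal 10.4650, simple-harmonic 9.9496
only one law matches every sample → uniform

uniform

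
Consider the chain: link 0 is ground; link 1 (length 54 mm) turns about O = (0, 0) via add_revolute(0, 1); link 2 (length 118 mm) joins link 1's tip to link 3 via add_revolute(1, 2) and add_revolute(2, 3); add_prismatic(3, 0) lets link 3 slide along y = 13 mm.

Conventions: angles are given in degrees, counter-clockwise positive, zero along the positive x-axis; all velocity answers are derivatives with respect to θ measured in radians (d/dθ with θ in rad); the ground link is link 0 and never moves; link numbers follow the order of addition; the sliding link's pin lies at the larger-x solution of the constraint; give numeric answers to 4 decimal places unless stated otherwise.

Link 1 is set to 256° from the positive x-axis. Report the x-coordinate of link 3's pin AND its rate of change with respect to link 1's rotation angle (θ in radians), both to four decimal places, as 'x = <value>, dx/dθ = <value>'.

geometry: r = 54 mm, L = 118 mm, e = 13 mm
crank pin P = (r cos θ, r sin θ) = (-13.063782, -52.395969)
h = r sin θ − e = -52.395969 − 13 = -65.395969
x = r cos θ + √(L² − h²) = -13.063782 + 98.221012 = 85.157230
dx/dθ = −r sin θ − h·r cos θ/√(L² − h²) (θ in radians; h = -65.395969) = 43.698047

x = 85.1572, dx/dθ = 43.6980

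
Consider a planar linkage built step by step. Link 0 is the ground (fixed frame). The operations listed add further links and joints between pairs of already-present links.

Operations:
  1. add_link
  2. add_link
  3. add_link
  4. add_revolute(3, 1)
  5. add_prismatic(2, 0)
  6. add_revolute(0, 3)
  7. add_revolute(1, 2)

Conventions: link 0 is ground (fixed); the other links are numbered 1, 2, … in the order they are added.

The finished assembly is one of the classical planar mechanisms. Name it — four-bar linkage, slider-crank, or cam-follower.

links: 4 (incl. ground); joints: 3 revolute, 1 prismatic, 0 higher (cam) pair, forming one closed loop
4 links, 3 revolutes + 1 prismatic in one loop → slider-crank

slider-crank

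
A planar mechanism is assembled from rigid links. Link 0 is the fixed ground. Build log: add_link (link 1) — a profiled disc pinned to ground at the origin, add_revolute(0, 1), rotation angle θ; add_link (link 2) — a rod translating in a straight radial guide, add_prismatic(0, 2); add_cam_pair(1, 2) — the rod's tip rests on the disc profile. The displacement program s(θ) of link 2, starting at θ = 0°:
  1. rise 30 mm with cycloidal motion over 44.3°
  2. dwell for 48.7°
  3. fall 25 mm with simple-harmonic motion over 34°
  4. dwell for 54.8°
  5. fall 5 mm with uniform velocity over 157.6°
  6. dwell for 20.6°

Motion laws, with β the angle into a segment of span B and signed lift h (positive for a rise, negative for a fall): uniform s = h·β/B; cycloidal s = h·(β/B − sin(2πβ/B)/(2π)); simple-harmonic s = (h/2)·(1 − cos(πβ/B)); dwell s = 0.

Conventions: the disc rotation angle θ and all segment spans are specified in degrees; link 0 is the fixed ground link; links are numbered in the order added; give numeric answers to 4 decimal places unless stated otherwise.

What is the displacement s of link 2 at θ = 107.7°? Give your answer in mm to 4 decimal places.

seg 1 [0°–44.3°] cycloidal, h=30: full span → s += 30 → s = 30.0000
seg 2 [44.3°–93°] dwell: s stays 30.0000
seg 3 [93°–127°] simple-harmonic, h=-25: θ=107.7° here. β=14.7, B=34. -25/2·(1 − cos(π·0.4324)) = -9.8635 → s = 20.1365

20.1365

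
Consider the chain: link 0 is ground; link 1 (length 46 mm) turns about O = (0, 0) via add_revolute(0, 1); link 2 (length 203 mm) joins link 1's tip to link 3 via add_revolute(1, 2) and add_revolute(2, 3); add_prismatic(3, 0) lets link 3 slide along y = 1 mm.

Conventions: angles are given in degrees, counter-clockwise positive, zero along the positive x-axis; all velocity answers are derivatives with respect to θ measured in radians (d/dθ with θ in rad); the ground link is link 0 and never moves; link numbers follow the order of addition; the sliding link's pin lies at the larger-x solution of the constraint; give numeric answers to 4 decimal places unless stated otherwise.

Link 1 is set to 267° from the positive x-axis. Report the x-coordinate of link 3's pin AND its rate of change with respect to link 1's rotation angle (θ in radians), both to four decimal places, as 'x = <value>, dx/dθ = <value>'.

geometry: r = 46 mm, L = 203 mm, e = 1 mm
crank pin P = (r cos θ, r sin θ) = (-2.407454, -45.936959)
h = r sin θ − e = -45.936959 − 1 = -46.936959
x = r cos θ + √(L² − h²) = -2.407454 + 197.499169 = 195.091715
dx/dθ = −r sin θ − h·r cos θ/√(L² − h²) (θ in radians; h = -46.936959) = 45.364812

x = 195.0917, dx/dθ = 45.3648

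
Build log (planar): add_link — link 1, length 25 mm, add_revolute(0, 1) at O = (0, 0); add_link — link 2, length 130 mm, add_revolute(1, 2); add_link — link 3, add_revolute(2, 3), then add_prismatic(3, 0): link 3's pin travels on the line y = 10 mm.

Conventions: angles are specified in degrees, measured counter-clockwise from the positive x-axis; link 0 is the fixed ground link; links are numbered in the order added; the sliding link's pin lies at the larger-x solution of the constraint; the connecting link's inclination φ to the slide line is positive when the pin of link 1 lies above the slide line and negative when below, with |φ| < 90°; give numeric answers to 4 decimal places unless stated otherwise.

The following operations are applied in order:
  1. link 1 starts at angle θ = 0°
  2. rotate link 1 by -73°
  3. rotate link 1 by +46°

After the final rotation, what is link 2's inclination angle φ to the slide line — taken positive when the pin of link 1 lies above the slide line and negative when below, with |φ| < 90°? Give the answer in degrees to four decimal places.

geometry: r = 25 mm, L = 130 mm, e = 10 mm; θ starts at 0°
rotate link 1 by -73°: θ ← 0° -73° = -73°
rotate link 1 by +46°: θ ← -73° +46° = -27°
h = r sin θ − e = -11.349762 − 10 = -21.349762
sin φ = h / L = -21.349762 / 130 = -0.16422894
φ = arcsin(-0.16422894) = -9.452445°

-9.4524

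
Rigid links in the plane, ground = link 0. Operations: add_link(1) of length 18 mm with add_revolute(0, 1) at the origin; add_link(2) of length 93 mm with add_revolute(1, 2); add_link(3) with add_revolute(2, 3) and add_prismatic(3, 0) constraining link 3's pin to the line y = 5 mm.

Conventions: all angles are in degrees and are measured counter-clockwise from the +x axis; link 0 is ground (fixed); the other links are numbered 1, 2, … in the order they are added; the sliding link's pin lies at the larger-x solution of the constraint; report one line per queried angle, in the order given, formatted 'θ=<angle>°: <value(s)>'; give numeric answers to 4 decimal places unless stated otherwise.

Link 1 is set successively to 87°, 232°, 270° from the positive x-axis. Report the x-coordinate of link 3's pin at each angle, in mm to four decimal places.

geometry: r = 18 mm, L = 93 mm, e = 5 mm
θ=87°: crank pin P = (r cos θ, r sin θ) = (0.942047, 17.975332)
θ=87°: h = r sin θ − e = 17.975332 − 5 = 12.975332
θ=87°: x = r cos θ + √(L² − h²) = 0.942047 + 92.090395 = 93.032442
θ=232°: crank pin P = (r cos θ, r sin θ) = (-11.081907, -14.184194)
θ=232°: h = r sin θ − e = -14.184194 − 5 = -19.184194
θ=232°: x = r cos θ + √(L² − h²) = -11.081907 + 90.999817 = 79.917911
θ=270°: crank pin P = (r cos θ, r sin θ) = (-0.000000, -18.000000)
θ=270°: h = r sin θ − e = -18.000000 − 5 = -23.000000
θ=270°: x = r cos θ + √(L² − h²) = -0.000000 + 90.111043 = 90.111043

θ=87°: 93.0324
θ=232°: 79.9179
θ=270°: 90.1110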